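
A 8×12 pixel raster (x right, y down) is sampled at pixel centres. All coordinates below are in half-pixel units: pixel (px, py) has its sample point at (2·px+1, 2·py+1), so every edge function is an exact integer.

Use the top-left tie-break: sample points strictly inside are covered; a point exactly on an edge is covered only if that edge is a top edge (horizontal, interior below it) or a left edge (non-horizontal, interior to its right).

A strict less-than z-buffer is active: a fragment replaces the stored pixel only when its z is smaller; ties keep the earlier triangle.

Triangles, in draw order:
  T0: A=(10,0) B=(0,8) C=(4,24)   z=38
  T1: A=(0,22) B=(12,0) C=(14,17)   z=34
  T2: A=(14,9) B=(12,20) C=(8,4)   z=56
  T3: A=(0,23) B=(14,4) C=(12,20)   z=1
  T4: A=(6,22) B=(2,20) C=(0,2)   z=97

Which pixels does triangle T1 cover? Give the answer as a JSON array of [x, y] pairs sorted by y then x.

T0:
  2·area = 192  (B↔C swapped to make it positive)
  edge (10, 0)→(4, 24): d=(-6,24) right/bottom  bias=-1
  edge (4, 24)→(0, 8): d=(-4,-16) top-left  bias=+0
  edge (0, 8)→(10, 0): d=(10,-8) top-left  bias=+0
    (4,0)@(9, 1): e=[18,172,2] → #
    (5,0)@(11, 1): e=[-30,204,18] → ·
    (3,1)@(7, 3): e=[54,132,6] → #
    (5,1)@(11, 3): e=[-42,196,38] → ·
    (2,2)@(5, 5): e=[90,92,10] → #
    (4,2)@(9, 5): e=[-6,156,42] → ·
    (1,3)@(3, 7): e=[126,52,14] → #
    (4,3)@(9, 7): e=[-18,148,62] → ·
    (0,4)@(1, 9): e=[162,12,18] → #
    (4,4)@(9, 9): e=[-30,140,82] → ·
    (0,5)@(1, 11): e=[150,4,38] → #
    (4,5)@(9, 11): e=[-42,132,102] → ·
  covered (24 px):
    · · · · # · · ·
    · · · # # · · ·
    · · # # · · · ·
    · # # # · · · ·
    # # # # · · · ·
    # # # # · · · ·
    · # # · · · · ·
    · # # · · · · ·
    · # # · · · · ·
    · # # · · · · ·
    · · · · · · · ·
    · · · · · · · ·
T1:
  2·area = 248
  edge (0, 22)→(12, 0): d=(12,-22) top-left  bias=+0
  edge (12, 0)→(14, 17): d=(2,17) right/bottom  bias=-1
  edge (14, 17)→(0, 22): d=(-14,5) right/bottom  bias=-1
    (5,1)@(11, 3): e=[14,23,211] → #
    (6,1)@(13, 3): e=[58,-11,201] → ·
    (5,2)@(11, 5): e=[38,27,183] → #
    (6,2)@(13, 5): e=[82,-7,173] → ·
    (4,3)@(9, 7): e=[18,65,165] → #
    (6,3)@(13, 7): e=[106,-3,145] → ·
    (4,4)@(9, 9): e=[42,69,137] → #
    (6,4)@(13, 9): e=[130,1,117] → #
    (7,4)@(15, 9): e=[174,-33,107] → ·
    (3,5)@(7, 11): e=[22,107,119] → #
    (7,5)@(15, 11): e=[198,-29,79] → ·
    (2,6)@(5, 13): e=[2,145,101] → #
  covered (31 px):
    · · · · · · · ·
    · · · · · # · ·
    · · · · · # · ·
    · · · · # # · ·
    · · · · # # # ·
    · · · # # # # ·
    · · # # # # # ·
    · · # # # # # ·
    · # # # # # # ·
    · # # # · · · ·
    # · · · · · · ·
    · · · · · · · ·
T2:
  2·area = 76
  edge (14, 9)→(12, 20): d=(-2,11) right/bottom  bias=-1
  edge (12, 20)→(8, 4): d=(-4,-16) top-left  bias=+0
  edge (8, 4)→(14, 9): d=(6,5) right/bottom  bias=-1
    (4,2)@(9, 5): e=[63,12,1] → #
    (5,2)@(11, 5): e=[41,44,-9] → ·
    (4,3)@(9, 7): e=[59,4,13] → #
    (5,3)@(11, 7): e=[37,36,3] → #
    (6,3)@(13, 7): e=[15,68,-7] → ·
    (4,4)@(9, 9): e=[55,-4,25] → ·
    (5,4)@(11, 9): e=[33,28,15] → #
    (6,4)@(13, 9): e=[11,60,5] → #
    (7,4)@(15, 9): e=[-11,92,-5] → ·
    (5,5)@(11, 11): e=[29,20,27] → #
    (7,5)@(15, 11): e=[-15,84,7] → ·
    (5,6)@(11, 13): e=[25,12,39] → #
  covered (10 px):
    · · · · · · · ·
    · · · · · · · ·
    · · · · # · · ·
    · · · · # # · ·
    · · · · · # # ·
    · · · · · # # ·
    · · · · · # # ·
    · · · · · # · ·
    · · · · · · · ·
    · · · · · · · ·
    · · · · · · · ·
    · · · · · · · ·
T3:
  2·area = 186
  edge (0, 23)→(14, 4): d=(14,-19) top-left  bias=+0
  edge (14, 4)→(12, 20): d=(-2,16) right/bottom  bias=-1
  edge (12, 20)→(0, 23): d=(-12,3) right/bottom  bias=-1
    (6,3)@(13, 7): e=[23,10,153] → #
    (7,3)@(15, 7): e=[61,-22,147] → ·
    (5,4)@(11, 9): e=[13,38,135] → #
    (7,4)@(15, 9): e=[89,-26,123] → ·
    (4,5)@(9, 11): e=[3,66,117] → #
    (7,5)@(15, 11): e=[117,-30,99] → ·
    (4,6)@(9, 13): e=[31,62,93] → #
    (6,6)@(13, 13): e=[107,-2,81] → ·
    (3,7)@(7, 15): e=[21,90,75] → #
    (6,7)@(13, 15): e=[135,-6,57] → ·
    (2,8)@(5, 17): e=[11,118,57] → #
    (6,8)@(13, 17): e=[163,-10,33] → ·
  covered (23 px):
    · · · · · · · ·
    · · · · · · · ·
    · · · · · · · ·
    · · · · · · # ·
    · · · · · # # ·
    · · · · # # # ·
    · · · · # # · ·
    · · · # # # · ·
    · · # # # # · ·
    · # # # # # · ·
    · # # # · · · ·
    · · · · · · · ·
T4:
  2·area = 68
  edge (6, 22)→(2, 20): d=(-4,-2) top-left  bias=+0
  edge (2, 20)→(0, 2): d=(-2,-18) top-left  bias=+0
  edge (0, 2)→(6, 22): d=(6,20) right/bottom  bias=-1
    (0,3)@(1, 7): e=[50,8,10] → #
    (1,3)@(3, 7): e=[54,44,-30] → ·
    (0,4)@(1, 9): e=[42,4,22] → #
    (1,4)@(3, 9): e=[46,40,-18] → ·
    (0,5)@(1, 11): e=[34,0,34] → #  [on edge]
    (1,5)@(3, 11): e=[38,36,-6] → ·
    (0,6)@(1, 13): e=[26,-4,46] → ·
    (1,6)@(3, 13): e=[30,32,6] → #
    (2,6)@(5, 13): e=[34,68,-34] → ·
    (1,7)@(3, 15): e=[22,28,18] → #
    (2,7)@(5, 15): e=[26,64,-22] → ·
    (1,8)@(3, 17): e=[14,24,30] → #
  covered (9 px):
    · · · · · · · ·
    · · · · · · · ·
    · · · · · · · ·
    # · · · · · · ·
    # · · · · · · ·
    # · · · · · · ·
    · # · · · · · ·
    · # · · · · · ·
    · # · · · · · ·
    · # # · · · · ·
    · · # · · · · ·
    · · · · · · · ·

Final: [[5,1],[5,2],[4,3],[5,3],[4,4],[5,4],[6,4],[3,5],[4,5],[5,5],[6,5],[2,6],[3,6],[4,6],[5,6],[6,6],[2,7],[3,7],[4,7],[5,7],[6,7],[1,8],[2,8],[3,8],[4,8],[5,8],[6,8],[1,9],[2,9],[3,9],[0,10]]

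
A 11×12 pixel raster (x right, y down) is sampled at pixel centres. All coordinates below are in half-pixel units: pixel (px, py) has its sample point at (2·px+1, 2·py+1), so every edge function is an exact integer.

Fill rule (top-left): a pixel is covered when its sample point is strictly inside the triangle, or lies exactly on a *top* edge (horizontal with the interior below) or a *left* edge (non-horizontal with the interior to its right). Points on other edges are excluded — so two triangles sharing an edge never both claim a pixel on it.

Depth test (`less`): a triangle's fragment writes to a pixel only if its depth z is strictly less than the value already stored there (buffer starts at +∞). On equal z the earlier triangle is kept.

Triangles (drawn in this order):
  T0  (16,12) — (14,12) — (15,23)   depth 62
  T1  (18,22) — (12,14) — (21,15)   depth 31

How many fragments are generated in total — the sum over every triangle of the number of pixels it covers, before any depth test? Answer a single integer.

T0:
  2·area = 22  (B↔C swapped to make it positive)
  edge (16, 12)→(15, 23): d=(-1,11) right/bottom  bias=-1
  edge (15, 23)→(14, 12): d=(-1,-11) top-left  bias=+0
  edge (14, 12)→(16, 12): d=(2,0) top-left  bias=+0
    (6,0)@(13, 1): e=[44,0,-22] → .  [on edge]
    (8,0)@(17, 1): e=[0,44,-22] → .  [on edge]
    (7,6)@(15, 13): e=[10,10,2] → X
    (8,6)@(17, 13): e=[-12,32,2] → .
    (7,7)@(15, 15): e=[8,8,6] → X
    (8,7)@(17, 15): e=[-14,30,6] → .
    (7,8)@(15, 17): e=[6,6,10] → X
    (8,8)@(17, 17): e=[-16,28,10] → .
    (7,9)@(15, 19): e=[4,4,14] → X
    (8,9)@(17, 19): e=[-18,26,14] → .
    (7,10)@(15, 21): e=[2,2,18] → X
    (8,10)@(17, 21): e=[-20,24,18] → .
    (7,11)@(15, 23): e=[0,0,22] → .  [on edge]
  covered (5 px):
    . . . . . . . . . . .
    . . . . . . . . . . .
    . . . . . . . . . . .
    . . . . . . . . . . .
    . . . . . . . . . . .
    . . . . . . . . . . .
    . . . . . . . X . . .
    . . . . . . . X . . .
    . . . . . . . X . . .
    . . . . . . . X . . .
    . . . . . . . X . . .
    . . . . . . . . . . .
T1:
  2·area = 66
  edge (18, 22)→(12, 14): d=(-6,-8) top-left  bias=+0
  edge (12, 14)→(21, 15): d=(9,1) right/bottom  bias=-1
  edge (21, 15)→(18, 22): d=(-3,7) right/bottom  bias=-1
    (1,6)@(3, 13): e=[-66,0,132] → .  [on edge]
    (6,7)@(13, 15): e=[2,8,56] → X
    (7,7)@(15, 15): e=[18,6,42] → X
    (8,7)@(17, 15): e=[34,4,28] → X
    (9,7)@(19, 15): e=[50,2,14] → X
    (10,7)@(21, 15): e=[66,0,0] → .  [on edge]
    (6,8)@(13, 17): e=[-10,26,50] → .
    (7,8)@(15, 17): e=[6,24,36] → X
    (10,8)@(21, 17): e=[54,18,-6] → .
    (7,9)@(15, 19): e=[-6,42,30] → .
    (8,9)@(17, 19): e=[10,40,16] → X
    (10,9)@(21, 19): e=[42,36,-12] → .
  covered (9 px):
    . . . . . . . . . . .
    . . . . . . . . . . .
    . . . . . . . . . . .
    . . . . . . . . . . .
    . . . . . . . . . . .
    . . . . . . . . . . .
    . . . . . . . . . . .
    . . . . . . X X X X .
    . . . . . . . X X X .
    . . . . . . . . X X .
    . . . . . . . . . . .
    . . . . . . . . . . .

Answer: 14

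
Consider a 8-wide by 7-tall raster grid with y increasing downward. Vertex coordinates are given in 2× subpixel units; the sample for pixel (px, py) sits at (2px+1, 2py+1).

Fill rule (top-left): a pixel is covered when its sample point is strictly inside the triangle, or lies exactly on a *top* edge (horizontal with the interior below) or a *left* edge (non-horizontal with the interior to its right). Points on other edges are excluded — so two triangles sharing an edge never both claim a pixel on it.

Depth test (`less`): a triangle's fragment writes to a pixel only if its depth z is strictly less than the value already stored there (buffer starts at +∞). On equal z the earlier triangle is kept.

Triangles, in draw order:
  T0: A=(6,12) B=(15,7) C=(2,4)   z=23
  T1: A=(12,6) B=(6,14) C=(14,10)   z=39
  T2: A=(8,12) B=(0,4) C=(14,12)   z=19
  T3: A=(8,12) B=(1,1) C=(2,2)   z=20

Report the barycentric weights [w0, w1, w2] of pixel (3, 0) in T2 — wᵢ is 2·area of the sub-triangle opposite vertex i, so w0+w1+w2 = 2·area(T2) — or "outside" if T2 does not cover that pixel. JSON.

T0:
  2·area = 92  (B↔C swapped to make it positive)
  edge (6, 12)→(2, 4): d=(-4,-8) top-left  bias=+0
  edge (2, 4)→(15, 7): d=(13,3) right/bottom  bias=-1
  edge (15, 7)→(6, 12): d=(-9,5) right/bottom  bias=-1
    (1,2)@(3, 5): e=[4,10,78] → #
    (2,2)@(5, 5): e=[20,4,68] → #
    (3,2)@(7, 5): e=[36,-2,58] → ·
    (1,3)@(3, 7): e=[-4,36,60] → ·
    (2,3)@(5, 7): e=[12,30,50] → #
    (3,3)@(7, 7): e=[28,24,40] → #
    (4,3)@(9, 7): e=[44,18,30] → #
    (5,3)@(11, 7): e=[60,12,20] → #
    (6,3)@(13, 7): e=[76,6,10] → #
    (7,3)@(15, 7): e=[92,0,0] → ·  [on edge]
    (2,4)@(5, 9): e=[4,56,32] → #
    (6,4)@(13, 9): e=[68,32,-8] → ·
  covered (12 px):
    · · · · · · · ·
    · · · · · · · ·
    · # # · · · · ·
    · · # # # # # ·
    · · # # # # · ·
    · · · # · · · ·
    · · · · · · · ·
T1:
  2·area = 40  (B↔C swapped to make it positive)
  edge (12, 6)→(14, 10): d=(2,4) right/bottom  bias=-1
  edge (14, 10)→(6, 14): d=(-8,4) right/bottom  bias=-1
  edge (6, 14)→(12, 6): d=(6,-8) top-left  bias=+0
    (5,4)@(11, 9): e=[10,20,10] → #
    (6,4)@(13, 9): e=[2,12,26] → #
    (7,4)@(15, 9): e=[-6,4,42] → ·
    (4,5)@(9, 11): e=[22,12,6] → #
    (6,5)@(13, 11): e=[6,-4,38] → ·
    (3,6)@(7, 13): e=[34,4,2] → #
    (4,6)@(9, 13): e=[26,-4,18] → ·
    (5,6)@(11, 13): e=[18,-12,34] → ·
  covered (5 px):
    · · · · · · · ·
    · · · · · · · ·
    · · · · · · · ·
    · · · · · · · ·
    · · · · · # # ·
    · · · · # # · ·
    · · · # · · · ·
T2:
  2·area = 48
  edge (8, 12)→(0, 4): d=(-8,-8) top-left  bias=+0
  edge (0, 4)→(14, 12): d=(14,8) right/bottom  bias=-1
  edge (14, 12)→(8, 12): d=(-6,0) right/bottom  bias=-1
    (0,2)@(1, 5): e=[0,6,42] → #  [on edge]
    (1,2)@(3, 5): e=[16,-10,42] → ·
    (0,3)@(1, 7): e=[-16,34,30] → ·
    (1,3)@(3, 7): e=[0,18,30] → #  [on edge]
    (2,3)@(5, 7): e=[16,2,30] → #
    (3,3)@(7, 7): e=[32,-14,30] → ·
    (1,4)@(3, 9): e=[-16,46,18] → ·
    (2,4)@(5, 9): e=[0,30,18] → #  [on edge]
    (3,4)@(7, 9): e=[16,14,18] → #
    (4,4)@(9, 9): e=[32,-2,18] → ·
    (2,5)@(5, 11): e=[-16,58,6] → ·
    (3,5)@(7, 11): e=[0,42,6] → #  [on edge]
    (4,6)@(9, 13): e=[0,54,-6] → ·  [on edge]
  covered (8 px):
    · · · · · · · ·
    · · · · · · · ·
    # · · · · · · ·
    · # # · · · · ·
    · · # # · · · ·
    · · · # # # · ·
    · · · · · · · ·
T3:
  2·area = 4
  edge (8, 12)→(1, 1): d=(-7,-11) top-left  bias=+0
  edge (1, 1)→(2, 2): d=(1,1) right/bottom  bias=-1
  edge (2, 2)→(8, 12): d=(6,10) right/bottom  bias=-1
    (0,0)@(1, 1): e=[0,0,4] → ·  [on edge]
    (1,1)@(3, 3): e=[8,0,-4] → ·  [on edge]
    (2,2)@(5, 5): e=[16,0,-12] → ·  [on edge]
    (2,3)@(5, 7): e=[2,2,0] → ·  [on edge]
    (3,3)@(7, 7): e=[24,0,-20] → ·  [on edge]
    (4,4)@(9, 9): e=[32,0,-28] → ·  [on edge]
    (5,5)@(11, 11): e=[40,0,-36] → ·  [on edge]
    (6,6)@(13, 13): e=[48,0,-44] → ·  [on edge]
  covered (0 px):
    · · · · · · · ·
    · · · · · · · ·
    · · · · · · · ·
    · · · · · · · ·
    · · · · · · · ·
    · · · · · · · ·
    · · · · · · · ·

Result: "outside"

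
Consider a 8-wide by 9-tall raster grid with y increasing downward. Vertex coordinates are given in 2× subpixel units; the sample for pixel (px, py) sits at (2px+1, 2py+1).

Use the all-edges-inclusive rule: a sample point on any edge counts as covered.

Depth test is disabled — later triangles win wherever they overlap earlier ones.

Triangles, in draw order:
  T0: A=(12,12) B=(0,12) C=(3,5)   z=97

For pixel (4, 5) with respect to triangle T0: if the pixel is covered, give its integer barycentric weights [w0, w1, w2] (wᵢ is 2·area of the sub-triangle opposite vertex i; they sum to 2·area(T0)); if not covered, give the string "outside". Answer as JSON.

T0:
  2·area = 84
  edge (12, 12)→(0, 12): d=(-12,0) inclusive
  edge (0, 12)→(3, 5): d=(3,-7) inclusive
  edge (3, 5)→(12, 12): d=(9,7) inclusive
    (1,2)@(3, 5): e=[84,0,0] → X  [on edge]
    (2,2)@(5, 5): e=[84,14,-14] → .
    (1,3)@(3, 7): e=[60,6,18] → X
    (2,3)@(5, 7): e=[60,20,4] → X
    (3,3)@(7, 7): e=[60,34,-10] → .
    (1,4)@(3, 9): e=[36,12,36] → X
    (3,4)@(7, 9): e=[36,40,8] → X
    (4,4)@(9, 9): e=[36,54,-6] → .
    (0,5)@(1, 11): e=[12,4,68] → X
    (4,5)@(9, 11): e=[12,60,12] → X
    (5,5)@(11, 11): e=[12,74,-2] → .
    (0,6)@(1, 13): e=[-12,10,86] → .
  covered (11 px):
    . . . . . . . .
    . . . . . . . .
    . X . . . . . .
    . X X . . . . .
    . X X X . . . .
    X X X X X . . .
    . . . . . . . .
    . . . . . . . .
    . . . . . . . .

Final: [60,12,12]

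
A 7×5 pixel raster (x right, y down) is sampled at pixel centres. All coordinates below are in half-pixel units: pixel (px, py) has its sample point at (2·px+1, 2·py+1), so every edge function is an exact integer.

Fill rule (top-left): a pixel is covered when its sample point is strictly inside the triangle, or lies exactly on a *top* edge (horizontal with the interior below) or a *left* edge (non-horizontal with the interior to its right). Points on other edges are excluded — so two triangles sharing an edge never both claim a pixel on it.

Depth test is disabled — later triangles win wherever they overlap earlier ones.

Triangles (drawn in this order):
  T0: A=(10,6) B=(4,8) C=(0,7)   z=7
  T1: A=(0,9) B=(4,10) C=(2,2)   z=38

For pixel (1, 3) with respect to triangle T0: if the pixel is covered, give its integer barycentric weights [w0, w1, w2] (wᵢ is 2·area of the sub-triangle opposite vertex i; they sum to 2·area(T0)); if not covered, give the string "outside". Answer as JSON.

T0:
  2·area = 14
  edge (10, 6)→(4, 8): d=(-6,2) right/bottom  bias=-1
  edge (4, 8)→(0, 7): d=(-4,-1) top-left  bias=+0
  edge (0, 7)→(10, 6): d=(10,-1) top-left  bias=+0
    (6,2)@(13, 5): e=[0,21,-7] → ·  [on edge]
    (0,3)@(1, 7): e=[12,1,1] → #
    (1,3)@(3, 7): e=[8,3,3] → #
    (2,3)@(5, 7): e=[4,5,5] → #
    (3,3)@(7, 7): e=[0,7,7] → ·  [on edge]
    (0,4)@(1, 9): e=[0,-7,21] → ·  [on edge]
    (1,4)@(3, 9): e=[-4,-5,23] → ·
    (2,4)@(5, 9): e=[-8,-3,25] → ·
  covered (3 px):
    · · · · · · ·
    · · · · · · ·
    · · · · · · ·
    # # # · · · ·
    · · · · · · ·
T1:
  2·area = 30  (B↔C swapped to make it positive)
  edge (0, 9)→(2, 2): d=(2,-7) top-left  bias=+0
  edge (2, 2)→(4, 10): d=(2,8) right/bottom  bias=-1
  edge (4, 10)→(0, 9): d=(-4,-1) top-left  bias=+0
    (0,3)@(1, 7): e=[3,18,9] → #
    (1,3)@(3, 7): e=[17,2,11] → #
    (2,3)@(5, 7): e=[31,-14,13] → ·
    (0,4)@(1, 9): e=[7,22,1] → #
    (2,4)@(5, 9): e=[35,-10,5] → ·
  covered (4 px):
    · · · · · · ·
    · · · · · · ·
    · · · · · · ·
    # # · · · · ·
    # # · · · · ·

Final: [3,3,8]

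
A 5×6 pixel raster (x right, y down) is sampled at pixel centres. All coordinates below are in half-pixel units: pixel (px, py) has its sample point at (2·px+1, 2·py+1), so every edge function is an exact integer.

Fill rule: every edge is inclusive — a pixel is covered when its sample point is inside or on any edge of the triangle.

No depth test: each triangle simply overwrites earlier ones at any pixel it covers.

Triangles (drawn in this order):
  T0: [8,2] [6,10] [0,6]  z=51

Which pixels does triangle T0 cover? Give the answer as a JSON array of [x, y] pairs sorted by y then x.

T0:
  2·area = 56
  edge (8, 2)→(6, 10): d=(-2,8) inclusive
  edge (6, 10)→(0, 6): d=(-6,-4) inclusive
  edge (0, 6)→(8, 2): d=(8,-4) inclusive
    (3,1)@(7, 3): e=[6,46,4] → █
    (4,1)@(9, 3): e=[-10,54,12] → ·
    (1,2)@(3, 5): e=[34,18,4] → █
    (2,2)@(5, 5): e=[18,26,12] → █
    (4,2)@(9, 5): e=[-14,42,28] → ·
    (1,3)@(3, 7): e=[30,6,20] → █
    (3,3)@(7, 7): e=[-2,22,36] → ·
    (1,4)@(3, 9): e=[26,-6,36] → ·
    (2,4)@(5, 9): e=[10,2,44] → █
    (3,4)@(7, 9): e=[-6,10,52] → ·
    (2,5)@(5, 11): e=[6,-10,60] → ·
  covered (7 px):
    · · · · ·
    · · · █ ·
    · █ █ █ ·
    · █ █ · ·
    · · █ · ·
    · · · · ·

Answer: [[3,1],[1,2],[2,2],[3,2],[1,3],[2,3],[2,4]]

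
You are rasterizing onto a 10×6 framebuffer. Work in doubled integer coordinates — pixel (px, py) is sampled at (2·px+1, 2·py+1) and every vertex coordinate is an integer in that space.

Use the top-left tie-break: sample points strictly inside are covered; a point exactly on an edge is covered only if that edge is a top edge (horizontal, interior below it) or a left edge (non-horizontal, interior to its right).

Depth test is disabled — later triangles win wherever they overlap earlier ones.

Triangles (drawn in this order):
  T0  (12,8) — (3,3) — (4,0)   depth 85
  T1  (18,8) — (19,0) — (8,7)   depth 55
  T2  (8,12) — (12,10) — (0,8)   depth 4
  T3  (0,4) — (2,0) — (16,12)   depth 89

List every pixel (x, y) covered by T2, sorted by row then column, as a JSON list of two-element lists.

T0:
  2·area = 32
  edge (12, 8)→(3, 3): d=(-9,-5) top-left  bias=+0
  edge (3, 3)→(4, 0): d=(1,-3) top-left  bias=+0
  edge (4, 0)→(12, 8): d=(8,8) right/bottom  bias=-1
    (2,0)@(5, 1): e=[28,4,0] → ·  [on edge]
    (1,1)@(3, 3): e=[0,0,32] → █  [on edge]
    (2,1)@(5, 3): e=[10,6,16] → █
    (3,1)@(7, 3): e=[20,12,0] → ·  [on edge]
    (1,2)@(3, 5): e=[-18,2,48] → ·
    (2,2)@(5, 5): e=[-8,8,32] → ·
    (3,2)@(7, 5): e=[2,14,16] → █
    (4,2)@(9, 5): e=[12,20,0] → ·  [on edge]
    (3,3)@(7, 7): e=[-16,16,32] → ·
    (5,3)@(11, 7): e=[4,28,0] → ·  [on edge]
    (0,4)@(1, 9): e=[-64,0,96] → ·  [on edge]
    (6,4)@(13, 9): e=[-4,36,0] → ·  [on edge]
    (7,5)@(15, 11): e=[-12,44,0] → ·  [on edge]
  covered (3 px):
    · · · · · · · · · ·
    · █ █ · · · · · · ·
    · · · █ · · · · · ·
    · · · · · · · · · ·
    · · · · · · · · · ·
    · · · · · · · · · ·
T1:
  2·area = 81  (B↔C swapped to make it positive)
  edge (18, 8)→(8, 7): d=(-10,-1) top-left  bias=+0
  edge (8, 7)→(19, 0): d=(11,-7) top-left  bias=+0
  edge (19, 0)→(18, 8): d=(-1,8) right/bottom  bias=-1
    (7,1)@(15, 3): e=[47,5,29] → █
    (8,1)@(17, 3): e=[49,19,13] → █
    (9,1)@(19, 3): e=[51,33,-3] → ·
    (6,2)@(13, 5): e=[25,13,43] → █
    (9,2)@(19, 5): e=[31,55,-5] → ·
    (4,3)@(9, 7): e=[1,7,73] → █
    (5,3)@(11, 7): e=[3,21,57] → █
    (9,3)@(19, 7): e=[11,77,-7] → ·
    (4,4)@(9, 9): e=[-19,29,71] → ·
    (5,4)@(11, 9): e=[-17,43,55] → ·
    (6,4)@(13, 9): e=[-15,57,39] → ·
    (7,4)@(15, 9): e=[-13,71,23] → ·
  covered (10 px):
    · · · · · · · · · ·
    · · · · · · · █ █ ·
    · · · · · · █ █ █ ·
    · · · · █ █ █ █ █ ·
    · · · · · · · · · ·
    · · · · · · · · · ·
T2:
  2·area = 32  (B↔C swapped to make it positive)
  edge (8, 12)→(0, 8): d=(-8,-4) top-left  bias=+0
  edge (0, 8)→(12, 10): d=(12,2) right/bottom  bias=-1
  edge (12, 10)→(8, 12): d=(-4,2) right/bottom  bias=-1
    (1,4)@(3, 9): e=[4,6,22] → █
    (2,4)@(5, 9): e=[12,2,18] → █
    (3,4)@(7, 9): e=[20,-2,14] → ·
    (1,5)@(3, 11): e=[-12,30,14] → ·
    (2,5)@(5, 11): e=[-4,26,10] → ·
    (3,5)@(7, 11): e=[4,22,6] → █
    (4,5)@(9, 11): e=[12,18,2] → █
    (5,5)@(11, 11): e=[20,14,-2] → ·
  covered (4 px):
    · · · · · · · · · ·
    · · · · · · · · · ·
    · · · · · · · · · ·
    · · · · · · · · · ·
    · █ █ · · · · · · ·
    · · · █ █ · · · · ·
T3:
  2·area = 80
  edge (0, 4)→(2, 0): d=(2,-4) top-left  bias=+0
  edge (2, 0)→(16, 12): d=(14,12) right/bottom  bias=-1
  edge (16, 12)→(0, 4): d=(-16,-8) top-left  bias=+0
    (1,0)@(3, 1): e=[6,2,72] → █
    (2,0)@(5, 1): e=[14,-22,88] → ·
    (0,1)@(1, 3): e=[2,54,24] → █
    (2,1)@(5, 3): e=[18,6,56] → █
    (3,1)@(7, 3): e=[26,-18,72] → ·
    (0,2)@(1, 5): e=[6,82,-8] → ·
    (1,2)@(3, 5): e=[14,58,8] → █
    (3,2)@(7, 5): e=[30,10,40] → █
    (4,2)@(9, 5): e=[38,-14,56] → ·
    (1,3)@(3, 7): e=[18,86,-24] → ·
    (2,3)@(5, 7): e=[26,62,-8] → ·
    (3,3)@(7, 7): e=[34,38,8] → █
  covered (10 px):
    · █ · · · · · · · ·
    █ █ █ · · · · · · ·
    · █ █ █ · · · · · ·
    · · · █ █ · · · · ·
    · · · · · █ · · · ·
    · · · · · · · · · ·

Result: [[1,4],[2,4],[3,5],[4,5]]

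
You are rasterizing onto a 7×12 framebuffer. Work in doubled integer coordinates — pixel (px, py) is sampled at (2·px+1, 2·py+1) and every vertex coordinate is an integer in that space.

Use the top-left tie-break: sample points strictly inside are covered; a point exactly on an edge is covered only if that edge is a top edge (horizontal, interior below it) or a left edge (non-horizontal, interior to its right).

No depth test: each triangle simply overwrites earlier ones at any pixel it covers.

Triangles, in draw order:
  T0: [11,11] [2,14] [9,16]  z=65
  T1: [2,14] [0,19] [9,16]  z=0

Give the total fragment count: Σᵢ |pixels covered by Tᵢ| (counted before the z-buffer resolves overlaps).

T0:
  2·area = 39  (B↔C swapped to make it positive)
  edge (11, 11)→(9, 16): d=(-2,5) right/bottom  bias=-1
  edge (9, 16)→(2, 14): d=(-7,-2) top-left  bias=+0
  edge (2, 14)→(11, 11): d=(9,-3) top-left  bias=+0
    (5,5)@(11, 11): e=[0,39,0] → ·  [on edge]
    (2,6)@(5, 13): e=[26,13,0] → █  [on edge]
    (3,6)@(7, 13): e=[16,17,6] → █
    (4,6)@(9, 13): e=[6,21,12] → █
    (5,6)@(11, 13): e=[-4,25,18] → ·
    (2,7)@(5, 15): e=[22,-1,18] → ·
    (3,7)@(7, 15): e=[12,3,24] → █
    (5,7)@(11, 15): e=[-8,11,36] → ·
    (3,8)@(7, 17): e=[8,-11,42] → ·
    (4,8)@(9, 17): e=[-2,-7,48] → ·
    (3,10)@(7, 21): e=[0,-39,78] → ·  [on edge]
  covered (5 px):
    · · · · · · ·
    · · · · · · ·
    · · · · · · ·
    · · · · · · ·
    · · · · · · ·
    · · · · · · ·
    · · █ █ █ · ·
    · · · █ █ · ·
    · · · · · · ·
    · · · · · · ·
    · · · · · · ·
    · · · · · · ·
T1:
  2·area = 39  (B↔C swapped to make it positive)
  edge (2, 14)→(9, 16): d=(7,2) right/bottom  bias=-1
  edge (9, 16)→(0, 19): d=(-9,3) right/bottom  bias=-1
  edge (0, 19)→(2, 14): d=(2,-5) top-left  bias=+0
    (1,7)@(3, 15): e=[5,27,7] → █
    (2,7)@(5, 15): e=[1,21,17] → █
    (3,7)@(7, 15): e=[-3,15,27] → ·
    (0,8)@(1, 17): e=[23,15,1] → █
    (3,8)@(7, 17): e=[11,-3,31] → ·
    (0,9)@(1, 19): e=[37,-3,5] → ·
    (1,9)@(3, 19): e=[33,-9,15] → ·
    (2,9)@(5, 19): e=[29,-15,25] → ·
  covered (5 px):
    · · · · · · ·
    · · · · · · ·
    · · · · · · ·
    · · · · · · ·
    · · · · · · ·
    · · · · · · ·
    · · · · · · ·
    · █ █ · · · ·
    █ █ █ · · · ·
    · · · · · · ·
    · · · · · · ·
    · · · · · · ·

Result: 10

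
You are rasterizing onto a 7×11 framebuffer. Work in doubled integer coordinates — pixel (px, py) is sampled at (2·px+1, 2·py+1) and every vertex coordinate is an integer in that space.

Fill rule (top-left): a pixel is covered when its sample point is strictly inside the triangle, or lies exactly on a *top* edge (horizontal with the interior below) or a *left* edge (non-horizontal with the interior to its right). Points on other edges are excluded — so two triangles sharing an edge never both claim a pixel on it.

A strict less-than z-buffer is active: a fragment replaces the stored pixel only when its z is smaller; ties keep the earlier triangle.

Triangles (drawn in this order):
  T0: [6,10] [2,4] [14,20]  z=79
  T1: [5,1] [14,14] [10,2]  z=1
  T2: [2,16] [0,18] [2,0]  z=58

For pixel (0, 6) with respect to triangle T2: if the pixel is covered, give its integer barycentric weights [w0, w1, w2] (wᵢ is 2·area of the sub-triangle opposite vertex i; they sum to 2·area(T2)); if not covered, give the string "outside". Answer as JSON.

T0:
  2·area = 8
  edge (6, 10)→(2, 4): d=(-4,-6) top-left  bias=+0
  edge (2, 4)→(14, 20): d=(12,16) right/bottom  bias=-1
  edge (14, 20)→(6, 10): d=(-8,-10) top-left  bias=+0
    (3,5)@(7, 11): e=[2,4,2] → X
    (4,5)@(9, 11): e=[14,-28,22] → .
    (3,6)@(7, 13): e=[-6,28,-14] → .
  covered (1 px):
    . . . . . . .
    . . . . . . .
    . . . . . . .
    . . . . . . .
    . . . . . . .
    . . . X . . .
    . . . . . . .
    . . . . . . .
    . . . . . . .
    . . . . . . .
    . . . . . . .
T1:
  2·area = 56  (B↔C swapped to make it positive)
  edge (5, 1)→(10, 2): d=(5,1) right/bottom  bias=-1
  edge (10, 2)→(14, 14): d=(4,12) right/bottom  bias=-1
  edge (14, 14)→(5, 1): d=(-9,-13) top-left  bias=+0
    (2,0)@(5, 1): e=[0,56,0] → .  [on edge]
    (3,1)@(7, 3): e=[8,40,8] → X
    (4,1)@(9, 3): e=[6,16,34] → X
    (5,1)@(11, 3): e=[4,-8,60] → .
    (3,2)@(7, 5): e=[18,48,-10] → .
    (4,2)@(9, 5): e=[16,24,16] → X
    (5,2)@(11, 5): e=[14,0,42] → .  [on edge]
    (4,3)@(9, 7): e=[26,32,-2] → .
    (5,3)@(11, 7): e=[24,8,24] → X
    (6,3)@(13, 7): e=[22,-16,50] → .
    (5,4)@(11, 9): e=[34,16,6] → X
    (6,4)@(13, 9): e=[32,-8,32] → .
    (6,5)@(13, 11): e=[42,0,14] → .  [on edge]
  covered (5 px):
    . . . . . . .
    . . . X X . .
    . . . . X . .
    . . . . . X .
    . . . . . X .
    . . . . . . .
    . . . . . . .
    . . . . . . .
    . . . . . . .
    . . . . . . .
    . . . . . . .
T2:
  2·area = 32
  edge (2, 16)→(0, 18): d=(-2,2) right/bottom  bias=-1
  edge (0, 18)→(2, 0): d=(2,-18) top-left  bias=+0
  edge (2, 0)→(2, 16): d=(0,16) right/bottom  bias=-1
    (6,2)@(13, 5): e=[0,208,-176] → .  [on edge]
    (5,3)@(11, 7): e=[0,176,-144] → .  [on edge]
    (0,4)@(1, 9): e=[16,0,16] → X  [on edge]
    (1,4)@(3, 9): e=[12,36,-16] → .
    (4,4)@(9, 9): e=[0,144,-112] → .  [on edge]
    (0,5)@(1, 11): e=[12,4,16] → X
    (1,5)@(3, 11): e=[8,40,-16] → .
    (3,5)@(7, 11): e=[0,112,-80] → .  [on edge]
    (0,6)@(1, 13): e=[8,8,16] → X
    (1,6)@(3, 13): e=[4,44,-16] → .
    (2,6)@(5, 13): e=[0,80,-48] → .  [on edge]
    (0,7)@(1, 15): e=[4,12,16] → X
    (1,7)@(3, 15): e=[0,48,-16] → .  [on edge]
    (0,8)@(1, 17): e=[0,16,16] → .  [on edge]
  covered (4 px):
    . . . . . . .
    . . . . . . .
    . . . . . . .
    . . . . . . .
    X . . . . . .
    X . . . . . .
    X . . . . . .
    X . . . . . .
    . . . . . . .
    . . . . . . .
    . . . . . . .

Result: [8,16,8]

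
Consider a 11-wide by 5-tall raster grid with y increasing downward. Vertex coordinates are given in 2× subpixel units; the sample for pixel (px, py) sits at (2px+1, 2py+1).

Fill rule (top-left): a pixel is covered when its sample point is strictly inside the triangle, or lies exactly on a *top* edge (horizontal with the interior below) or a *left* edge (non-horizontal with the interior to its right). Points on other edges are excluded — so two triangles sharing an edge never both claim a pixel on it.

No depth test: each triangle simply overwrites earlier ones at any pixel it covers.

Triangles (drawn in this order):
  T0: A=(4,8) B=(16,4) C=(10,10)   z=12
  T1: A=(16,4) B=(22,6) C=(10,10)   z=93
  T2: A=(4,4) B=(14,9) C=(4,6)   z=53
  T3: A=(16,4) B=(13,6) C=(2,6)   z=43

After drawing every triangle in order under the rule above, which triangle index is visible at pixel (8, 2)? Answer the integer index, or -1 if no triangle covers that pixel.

T0:
  2·area = 48
  edge (4, 8)→(16, 4): d=(12,-4) top-left  bias=+0
  edge (16, 4)→(10, 10): d=(-6,6) right/bottom  bias=-1
  edge (10, 10)→(4, 8): d=(-6,-2) top-left  bias=+0
    (9,0)@(19, 1): e=[-24,0,72] → ·  [on edge]
    (8,1)@(17, 3): e=[-8,0,56] → ·  [on edge]
    (9,1)@(19, 3): e=[0,-12,60] → ·  [on edge]
    (6,2)@(13, 5): e=[0,12,36] → #  [on edge]
    (7,2)@(15, 5): e=[8,0,40] → ·  [on edge]
    (0,3)@(1, 7): e=[-24,72,0] → ·  [on edge]
    (3,3)@(7, 7): e=[0,36,12] → #  [on edge]
    (4,3)@(9, 7): e=[8,24,16] → #
    (5,3)@(11, 7): e=[16,12,20] → #
    (6,3)@(13, 7): e=[24,0,24] → ·  [on edge]
    (0,4)@(1, 9): e=[0,60,-12] → ·  [on edge]
    (3,4)@(7, 9): e=[24,24,0] → #  [on edge]
    (5,4)@(11, 9): e=[40,0,8] → ·  [on edge]
  covered (6 px):
    · · · · · · · · · · ·
    · · · · · · · · · · ·
    · · · · · · # · · · ·
    · · · # # # · · · · ·
    · · · # # · · · · · ·
T1:
  2·area = 48
  edge (16, 4)→(22, 6): d=(6,2) right/bottom  bias=-1
  edge (22, 6)→(10, 10): d=(-12,4) right/bottom  bias=-1
  edge (10, 10)→(16, 4): d=(6,-6) top-left  bias=+0
    (3,0)@(7, 1): e=[0,120,-72] → ·  [on edge]
    (9,0)@(19, 1): e=[-24,72,0] → ·  [on edge]
    (6,1)@(13, 3): e=[0,72,-24] → ·  [on edge]
    (8,1)@(17, 3): e=[-8,56,0] → ·  [on edge]
    (7,2)@(15, 5): e=[8,40,0] → #  [on edge]
    (8,2)@(17, 5): e=[4,32,12] → #
    (9,2)@(19, 5): e=[0,24,24] → ·  [on edge]
    (6,3)@(13, 7): e=[24,24,0] → #  [on edge]
    (9,3)@(19, 7): e=[12,0,36] → ·  [on edge]
    (5,4)@(11, 9): e=[40,8,0] → #  [on edge]
    (6,4)@(13, 9): e=[36,0,12] → ·  [on edge]
    (7,4)@(15, 9): e=[32,-8,24] → ·
  covered (6 px):
    · · · · · · · · · · ·
    · · · · · · · · · · ·
    · · · · · · · # # · ·
    · · · · · · # # # · ·
    · · · · · # · · · · ·
T2:
  2·area = 20
  edge (4, 4)→(14, 9): d=(10,5) right/bottom  bias=-1
  edge (14, 9)→(4, 6): d=(-10,-3) top-left  bias=+0
  edge (4, 6)→(4, 4): d=(0,-2) top-left  bias=+0
    (2,2)@(5, 5): e=[5,13,2] → #
    (3,2)@(7, 5): e=[-5,19,6] → ·
    (2,3)@(5, 7): e=[25,-7,2] → ·
    (4,3)@(9, 7): e=[5,5,10] → #
    (5,3)@(11, 7): e=[-5,11,14] → ·
    (4,4)@(9, 9): e=[25,-15,10] → ·
  covered (2 px):
    · · · · · · · · · · ·
    · · · · · · · · · · ·
    · · # · · · · · · · ·
    · · · · # · · · · · ·
    · · · · · · · · · · ·
T3:
  2·area = 22
  edge (16, 4)→(13, 6): d=(-3,2) right/bottom  bias=-1
  edge (13, 6)→(2, 6): d=(-11,0) right/bottom  bias=-1
  edge (2, 6)→(16, 4): d=(14,-2) top-left  bias=+0
    (4,2)@(9, 5): e=[11,11,0] → #  [on edge]
    (5,2)@(11, 5): e=[7,11,4] → #
    (6,2)@(13, 5): e=[3,11,8] → #
    (7,2)@(15, 5): e=[-1,11,12] → ·
    (4,3)@(9, 7): e=[5,-11,28] → ·
    (5,3)@(11, 7): e=[1,-11,32] → ·
    (6,3)@(13, 7): e=[-3,-11,36] → ·
  covered (3 px):
    · · · · · · · · · · ·
    · · · · · · · · · · ·
    · · · · # # # · · · ·
    · · · · · · · · · · ·
    · · · · · · · · · · ·

Z-buffer (winner per pixel, '.' = empty):
  . . . . . . . . . . .
  . . . . . . . . . . .
  . . 2 . 3 3 3 1 1 . .
  . . . 0 2 0 1 1 1 . .
  . . . 0 0 1 . . . . .

Final: 1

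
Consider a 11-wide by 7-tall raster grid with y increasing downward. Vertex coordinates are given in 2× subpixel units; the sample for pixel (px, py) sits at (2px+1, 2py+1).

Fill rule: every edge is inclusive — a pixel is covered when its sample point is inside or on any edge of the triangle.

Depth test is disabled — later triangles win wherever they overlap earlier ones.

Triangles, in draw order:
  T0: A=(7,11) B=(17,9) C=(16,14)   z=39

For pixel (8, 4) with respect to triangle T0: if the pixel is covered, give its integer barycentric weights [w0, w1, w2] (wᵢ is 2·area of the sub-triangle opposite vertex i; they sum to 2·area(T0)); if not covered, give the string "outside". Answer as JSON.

T0:
  2·area = 48
  edge (7, 11)→(17, 9): d=(10,-2) inclusive
  edge (17, 9)→(16, 14): d=(-1,5) inclusive
  edge (16, 14)→(7, 11): d=(-9,-3) inclusive
    (0,4)@(1, 9): e=[-32,80,0] → ·  [on edge]
    (8,4)@(17, 9): e=[0,0,48] → #  [on edge]
    (9,4)@(19, 9): e=[4,-10,54] → ·
    (3,5)@(7, 11): e=[0,48,0] → #  [on edge]
    (4,5)@(9, 11): e=[4,38,6] → #
    (5,5)@(11, 11): e=[8,28,12] → #
    (6,5)@(13, 11): e=[12,18,18] → #
    (7,5)@(15, 11): e=[16,8,24] → #
    (8,5)@(17, 11): e=[20,-2,30] → ·
    (3,6)@(7, 13): e=[20,46,-18] → ·
    (4,6)@(9, 13): e=[24,36,-12] → ·
    (5,6)@(11, 13): e=[28,26,-6] → ·
    (6,6)@(13, 13): e=[32,16,0] → #  [on edge]
  covered (8 px):
    · · · · · · · · · · ·
    · · · · · · · · · · ·
    · · · · · · · · · · ·
    · · · · · · · · · · ·
    · · · · · · · · # · ·
    · · · # # # # # · · ·
    · · · · · · # # · · ·

Answer: [0,48,0]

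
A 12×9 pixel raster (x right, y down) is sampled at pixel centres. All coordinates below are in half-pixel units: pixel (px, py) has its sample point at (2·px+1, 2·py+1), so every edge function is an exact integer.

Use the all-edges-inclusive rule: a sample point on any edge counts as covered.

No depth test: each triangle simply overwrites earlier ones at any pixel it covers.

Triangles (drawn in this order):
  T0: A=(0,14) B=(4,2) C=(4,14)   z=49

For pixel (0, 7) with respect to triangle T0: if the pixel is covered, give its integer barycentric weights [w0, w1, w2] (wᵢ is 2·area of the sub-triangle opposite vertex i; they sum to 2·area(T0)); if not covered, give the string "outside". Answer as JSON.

T0:
  2·area = 48
  edge (0, 14)→(4, 2): d=(4,-12) inclusive
  edge (4, 2)→(4, 14): d=(0,12) inclusive
  edge (4, 14)→(0, 14): d=(-4,0) inclusive
    (1,2)@(3, 5): e=[0,12,36] → #  [on edge]
    (2,2)@(5, 5): e=[24,-12,36] → ·
    (1,3)@(3, 7): e=[8,12,28] → #
    (2,3)@(5, 7): e=[32,-12,28] → ·
    (1,4)@(3, 9): e=[16,12,20] → #
    (2,4)@(5, 9): e=[40,-12,20] → ·
    (0,5)@(1, 11): e=[0,36,12] → #  [on edge]
    (2,5)@(5, 11): e=[48,-12,12] → ·
    (0,6)@(1, 13): e=[8,36,4] → #
    (2,6)@(5, 13): e=[56,-12,4] → ·
    (0,7)@(1, 15): e=[16,36,-4] → ·
    (1,7)@(3, 15): e=[40,12,-4] → ·
  covered (7 px):
    · · · · · · · · · · · ·
    · · · · · · · · · · · ·
    · # · · · · · · · · · ·
    · # · · · · · · · · · ·
    · # · · · · · · · · · ·
    # # · · · · · · · · · ·
    # # · · · · · · · · · ·
    · · · · · · · · · · · ·
    · · · · · · · · · · · ·

Result: "outside"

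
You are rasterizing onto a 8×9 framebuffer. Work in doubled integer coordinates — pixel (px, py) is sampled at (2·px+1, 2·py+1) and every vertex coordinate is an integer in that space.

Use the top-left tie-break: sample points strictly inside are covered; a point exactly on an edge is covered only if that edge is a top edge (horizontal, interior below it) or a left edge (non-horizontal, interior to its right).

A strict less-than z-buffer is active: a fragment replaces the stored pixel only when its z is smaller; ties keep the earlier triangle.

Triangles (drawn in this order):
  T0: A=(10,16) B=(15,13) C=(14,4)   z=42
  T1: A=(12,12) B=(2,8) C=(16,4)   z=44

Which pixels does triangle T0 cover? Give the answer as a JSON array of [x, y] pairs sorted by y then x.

T0:
  2·area = 48  (B↔C swapped to make it positive)
  edge (10, 16)→(14, 4): d=(4,-12) top-left  bias=+0
  edge (14, 4)→(15, 13): d=(1,9) right/bottom  bias=-1
  edge (15, 13)→(10, 16): d=(-5,3) right/bottom  bias=-1
    (7,0)@(15, 1): e=[0,-12,60] → ·  [on edge]
    (6,3)@(13, 7): e=[0,12,36] → #  [on edge]
    (7,3)@(15, 7): e=[24,-6,30] → ·
    (6,4)@(13, 9): e=[8,14,26] → #
    (7,4)@(15, 9): e=[32,-4,20] → ·
    (6,5)@(13, 11): e=[16,16,16] → #
    (7,5)@(15, 11): e=[40,-2,10] → ·
    (5,6)@(11, 13): e=[0,36,12] → #  [on edge]
    (7,6)@(15, 13): e=[48,0,0] → ·  [on edge]
    (5,7)@(11, 15): e=[8,38,2] → #
    (6,7)@(13, 15): e=[32,20,-4] → ·
    (5,8)@(11, 17): e=[16,40,-8] → ·
  covered (6 px):
    · · · · · · · ·
    · · · · · · · ·
    · · · · · · · ·
    · · · · · · # ·
    · · · · · · # ·
    · · · · · · # ·
    · · · · · # # ·
    · · · · · # · ·
    · · · · · · · ·
T1:
  2·area = 96
  edge (12, 12)→(2, 8): d=(-10,-4) top-left  bias=+0
  edge (2, 8)→(16, 4): d=(14,-4) top-left  bias=+0
  edge (16, 4)→(12, 12): d=(-4,8) right/bottom  bias=-1
    (6,2)@(13, 5): e=[74,2,20] → #
    (7,2)@(15, 5): e=[82,10,4] → #
    (3,3)@(7, 7): e=[30,6,60] → #
    (4,3)@(9, 7): e=[38,14,44] → #
    (5,3)@(11, 7): e=[46,22,28] → #
    (7,3)@(15, 7): e=[62,38,-4] → ·
    (2,4)@(5, 9): e=[2,26,68] → #
    (7,4)@(15, 9): e=[42,66,-12] → ·
    (2,5)@(5, 11): e=[-18,54,60] → ·
    (3,5)@(7, 11): e=[-10,62,44] → ·
    (4,5)@(9, 11): e=[-2,70,28] → ·
    (5,5)@(11, 11): e=[6,78,12] → #
  covered (12 px):
    · · · · · · · ·
    · · · · · · · ·
    · · · · · · # #
    · · · # # # # ·
    · · # # # # # ·
    · · · · · # · ·
    · · · · · · · ·
    · · · · · · · ·
    · · · · · · · ·

Answer: [[6,3],[6,4],[6,5],[5,6],[6,6],[5,7]]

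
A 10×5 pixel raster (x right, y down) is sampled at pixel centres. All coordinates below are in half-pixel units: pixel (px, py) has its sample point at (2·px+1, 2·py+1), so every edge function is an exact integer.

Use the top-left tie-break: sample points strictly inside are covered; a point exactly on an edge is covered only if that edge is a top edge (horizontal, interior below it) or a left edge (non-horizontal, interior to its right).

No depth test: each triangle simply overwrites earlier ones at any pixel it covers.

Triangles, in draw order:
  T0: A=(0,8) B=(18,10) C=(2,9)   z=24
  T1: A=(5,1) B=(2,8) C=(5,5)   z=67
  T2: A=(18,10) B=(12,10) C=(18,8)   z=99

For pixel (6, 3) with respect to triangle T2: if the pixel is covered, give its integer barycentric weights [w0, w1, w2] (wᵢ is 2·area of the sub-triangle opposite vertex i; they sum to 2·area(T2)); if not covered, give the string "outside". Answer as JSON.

T0:
  2·area = 14
  edge (0, 8)→(18, 10): d=(18,2) right/bottom  bias=-1
  edge (18, 10)→(2, 9): d=(-16,-1) top-left  bias=+0
  edge (2, 9)→(0, 8): d=(-2,-1) top-left  bias=+0
    (1,4)@(3, 9): e=[12,1,1] → █
    (2,4)@(5, 9): e=[8,3,3] → █
    (3,4)@(7, 9): e=[4,5,5] → █
    (4,4)@(9, 9): e=[0,7,7] → ·  [on edge]
  covered (3 px):
    · · · · · · · · · ·
    · · · · · · · · · ·
    · · · · · · · · · ·
    · · · · · · · · · ·
    · █ █ █ · · · · · ·
T1:
  2·area = 12  (B↔C swapped to make it positive)
  edge (5, 1)→(5, 5): d=(0,4) right/bottom  bias=-1
  edge (5, 5)→(2, 8): d=(-3,3) right/bottom  bias=-1
  edge (2, 8)→(5, 1): d=(3,-7) top-left  bias=+0
    (2,0)@(5, 1): e=[0,12,0] → ·  [on edge]
    (4,0)@(9, 1): e=[-16,0,28] → ·  [on edge]
    (2,1)@(5, 3): e=[0,6,6] → ·  [on edge]
    (3,1)@(7, 3): e=[-8,0,20] → ·  [on edge]
    (2,2)@(5, 5): e=[0,0,12] → ·  [on edge]
    (1,3)@(3, 7): e=[8,0,4] → ·  [on edge]
    (2,3)@(5, 7): e=[0,-6,18] → ·  [on edge]
    (0,4)@(1, 9): e=[16,0,-4] → ·  [on edge]
    (2,4)@(5, 9): e=[0,-12,24] → ·  [on edge]
  covered (0 px):
    · · · · · · · · · ·
    · · · · · · · · · ·
    · · · · · · · · · ·
    · · · · · · · · · ·
    · · · · · · · · · ·
T2:
  2·area = 12
  edge (18, 10)→(12, 10): d=(-6,0) right/bottom  bias=-1
  edge (12, 10)→(18, 8): d=(6,-2) top-left  bias=+0
  edge (18, 8)→(18, 10): d=(0,2) right/bottom  bias=-1
    (7,4)@(15, 9): e=[6,0,6] → █  [on edge]
    (8,4)@(17, 9): e=[6,4,2] → █
    (9,4)@(19, 9): e=[6,8,-2] → ·
  covered (2 px):
    · · · · · · · · · ·
    · · · · · · · · · ·
    · · · · · · · · · ·
    · · · · · · · · · ·
    · · · · · · · █ █ ·

Final: "outside"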